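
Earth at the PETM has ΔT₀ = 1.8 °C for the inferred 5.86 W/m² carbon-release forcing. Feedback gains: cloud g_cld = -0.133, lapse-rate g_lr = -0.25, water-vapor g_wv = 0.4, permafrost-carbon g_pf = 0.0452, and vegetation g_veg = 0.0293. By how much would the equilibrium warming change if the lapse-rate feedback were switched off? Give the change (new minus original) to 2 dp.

0.75 °C

Original: g = 0.0915, ΔT = 1.8/(1−0.0915) = 1.9813 °C.
Without lapse-rate: g' = 0.3415, ΔT' = 1.8/(1−0.3415) = 2.7335 °C.
Change = 2.7335 − 1.9813 = 0.75 °C.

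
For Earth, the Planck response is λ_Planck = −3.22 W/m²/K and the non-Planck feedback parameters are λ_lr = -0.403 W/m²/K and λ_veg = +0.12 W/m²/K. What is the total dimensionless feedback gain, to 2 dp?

-0.09

Convert to gains: g_lr = -0.403/3.22 = -0.1252; g_veg = 0.12/3.22 = 0.03727.
Total gain g = -0.08793.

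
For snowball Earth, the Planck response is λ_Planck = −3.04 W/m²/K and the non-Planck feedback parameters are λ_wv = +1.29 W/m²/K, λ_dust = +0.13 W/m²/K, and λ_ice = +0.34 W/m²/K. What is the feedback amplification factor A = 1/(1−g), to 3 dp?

Convert to gains: g_wv = 1.29/3.04 = 0.4243; g_dust = 0.13/3.04 = 0.04276; g_ice = 0.34/3.04 = 0.1118.
Total gain g = 0.57886.
A = 1/(1 − 0.57886) = 2.375.

2.375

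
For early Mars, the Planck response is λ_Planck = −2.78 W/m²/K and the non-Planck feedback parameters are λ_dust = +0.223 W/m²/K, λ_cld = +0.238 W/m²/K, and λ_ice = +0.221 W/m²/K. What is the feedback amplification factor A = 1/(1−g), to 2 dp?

Convert to gains: g_dust = 0.223/2.78 = 0.08022; g_cld = 0.238/2.78 = 0.08561; g_ice = 0.221/2.78 = 0.0795.
Total gain g = 0.24533.
A = 1/(1 − 0.24533) = 1.33.

1.33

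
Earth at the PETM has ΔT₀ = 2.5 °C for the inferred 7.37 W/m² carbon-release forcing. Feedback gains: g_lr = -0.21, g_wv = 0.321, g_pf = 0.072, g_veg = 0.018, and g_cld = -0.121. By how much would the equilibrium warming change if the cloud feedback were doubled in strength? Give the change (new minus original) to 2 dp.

-0.32 °C

Original: g = 0.08, ΔT = 2.5/(1−0.08) = 2.7174 °C.
With doubled cloud: g' = -0.041, ΔT' = 2.5/(1+0.041) = 2.4015 °C.
Change = 2.4015 − 2.7174 = -0.32 °C.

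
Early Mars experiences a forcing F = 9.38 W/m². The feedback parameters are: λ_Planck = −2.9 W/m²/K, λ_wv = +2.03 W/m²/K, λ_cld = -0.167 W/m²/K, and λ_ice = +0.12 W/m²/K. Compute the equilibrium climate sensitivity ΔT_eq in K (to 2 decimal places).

Net feedback parameter λ = (−2.9) + (+2.03) + (-0.167) + (+0.12) = -0.917 W/m²/K.
ΔT = −F/λ = −9.38/(-0.917) = 10.23 K.

10.23 K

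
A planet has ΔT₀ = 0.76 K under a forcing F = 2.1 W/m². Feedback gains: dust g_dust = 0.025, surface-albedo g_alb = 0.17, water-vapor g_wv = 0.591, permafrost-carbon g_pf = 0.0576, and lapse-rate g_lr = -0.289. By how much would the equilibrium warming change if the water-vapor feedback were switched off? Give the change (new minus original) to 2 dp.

Original: g = 0.5546, ΔT = 0.76/(1−0.5546) = 1.7063 K.
Without water-vapor: g' = -0.0364, ΔT' = 0.76/(1+0.0364) = 0.7333 K.
Change = 0.7333 − 1.7063 = -0.97 K.

-0.97 K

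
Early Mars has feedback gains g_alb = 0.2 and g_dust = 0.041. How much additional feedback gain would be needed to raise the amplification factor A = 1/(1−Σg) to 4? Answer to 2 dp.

0.51

Current total gain = 0.241.
Target gain for A = 4: g* = 1 − 1/4 = 0.75.
Additional gain needed = 0.75 − 0.241 = 0.51.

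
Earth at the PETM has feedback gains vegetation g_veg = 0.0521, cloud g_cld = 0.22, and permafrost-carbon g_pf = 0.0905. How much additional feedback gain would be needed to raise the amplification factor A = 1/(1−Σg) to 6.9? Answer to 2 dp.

0.49

Current total gain = 0.3626.
Target gain for A = 6.9: g* = 1 − 1/6.9 = 0.8551.
Additional gain needed = 0.8551 − 0.3626 = 0.49.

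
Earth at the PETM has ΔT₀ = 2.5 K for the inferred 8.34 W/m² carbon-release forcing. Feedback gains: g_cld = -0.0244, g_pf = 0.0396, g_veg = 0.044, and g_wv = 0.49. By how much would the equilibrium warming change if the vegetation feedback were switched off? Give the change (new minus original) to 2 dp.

-0.49 K

Original: g = 0.5492, ΔT = 2.5/(1−0.5492) = 5.5457 K.
Without vegetation: g' = 0.5052, ΔT' = 2.5/(1−0.5052) = 5.0525 K.
Change = 5.0525 − 5.5457 = -0.49 K.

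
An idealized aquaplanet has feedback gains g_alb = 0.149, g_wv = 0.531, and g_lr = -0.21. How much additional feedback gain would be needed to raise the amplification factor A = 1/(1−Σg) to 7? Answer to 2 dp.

Current total gain = 0.47.
Target gain for A = 7: g* = 1 − 1/7 = 0.8571.
Additional gain needed = 0.8571 − 0.47 = 0.39.

0.39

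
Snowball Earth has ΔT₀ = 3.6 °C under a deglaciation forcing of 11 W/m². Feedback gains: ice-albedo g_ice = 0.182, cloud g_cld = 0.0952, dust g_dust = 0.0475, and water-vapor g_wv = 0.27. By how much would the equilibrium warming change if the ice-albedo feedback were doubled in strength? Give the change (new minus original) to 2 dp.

7.24 °C

Original: g = 0.5947, ΔT = 3.6/(1−0.5947) = 8.8823 °C.
With doubled ice-albedo: g' = 0.7767, ΔT' = 3.6/(1−0.7767) = 16.1218 °C.
Change = 16.1218 − 8.8823 = 7.24 °C.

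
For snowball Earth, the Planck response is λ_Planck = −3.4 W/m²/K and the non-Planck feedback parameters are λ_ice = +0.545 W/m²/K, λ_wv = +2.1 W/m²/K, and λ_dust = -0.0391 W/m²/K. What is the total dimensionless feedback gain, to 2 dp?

0.77

Convert to gains: g_ice = 0.545/3.4 = 0.1603; g_wv = 2.1/3.4 = 0.6176; g_dust = -0.0391/3.4 = -0.0115.
Total gain g = 0.7664.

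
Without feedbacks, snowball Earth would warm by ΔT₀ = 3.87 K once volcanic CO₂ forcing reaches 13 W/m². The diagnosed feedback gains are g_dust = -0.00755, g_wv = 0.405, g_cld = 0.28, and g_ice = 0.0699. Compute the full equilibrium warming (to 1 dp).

Total gain g = -0.00755 + 0.405 + 0.28 + 0.0699 = 0.74735.
Amplification A = 1/(1 − 0.74735) = 3.958.
ΔT = 3.87 × 3.958 = 15.3 K.

15.3 K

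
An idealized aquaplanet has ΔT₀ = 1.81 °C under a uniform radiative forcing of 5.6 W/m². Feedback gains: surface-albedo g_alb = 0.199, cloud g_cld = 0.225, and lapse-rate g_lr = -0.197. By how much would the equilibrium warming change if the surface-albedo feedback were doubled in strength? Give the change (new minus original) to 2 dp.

0.81 °C

Original: g = 0.227, ΔT = 1.81/(1−0.227) = 2.3415 °C.
With doubled surface-albedo: g' = 0.426, ΔT' = 1.81/(1−0.426) = 3.1533 °C.
Change = 3.1533 − 2.3415 = 0.81 °C.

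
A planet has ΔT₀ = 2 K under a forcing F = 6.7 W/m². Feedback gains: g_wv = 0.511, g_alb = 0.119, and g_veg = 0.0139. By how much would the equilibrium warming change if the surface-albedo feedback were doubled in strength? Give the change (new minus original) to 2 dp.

2.82 K

Original: g = 0.6439, ΔT = 2/(1−0.6439) = 5.6164 K.
With doubled surface-albedo: g' = 0.7629, ΔT' = 2/(1−0.7629) = 8.4353 K.
Change = 8.4353 − 5.6164 = 2.82 K.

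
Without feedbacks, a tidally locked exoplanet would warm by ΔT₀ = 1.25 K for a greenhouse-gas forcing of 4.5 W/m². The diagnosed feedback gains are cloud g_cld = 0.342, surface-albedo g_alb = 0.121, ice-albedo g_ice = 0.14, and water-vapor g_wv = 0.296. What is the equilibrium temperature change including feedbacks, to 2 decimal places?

12.38 K

Total gain g = 0.342 + 0.121 + 0.14 + 0.296 = 0.899.
Amplification A = 1/(1 − 0.899) = 9.901.
ΔT = 1.25 × 9.901 = 12.38 K.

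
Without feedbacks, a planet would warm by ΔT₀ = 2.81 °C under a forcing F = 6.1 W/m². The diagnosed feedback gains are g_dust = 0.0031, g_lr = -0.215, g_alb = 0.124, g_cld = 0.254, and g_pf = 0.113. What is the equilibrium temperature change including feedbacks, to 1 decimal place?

3.9 °C

Total gain g = 0.0031 − 0.215 + 0.124 + 0.254 + 0.113 = 0.2791.
Amplification A = 1/(1 − 0.2791) = 1.387.
ΔT = 2.81 × 1.387 = 3.9 °C.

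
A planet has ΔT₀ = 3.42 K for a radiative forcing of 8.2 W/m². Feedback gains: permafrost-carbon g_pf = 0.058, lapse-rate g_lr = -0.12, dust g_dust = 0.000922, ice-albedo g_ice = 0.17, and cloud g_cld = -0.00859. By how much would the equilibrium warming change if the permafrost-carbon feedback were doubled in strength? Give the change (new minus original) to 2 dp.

0.26 K

Original: g = 0.100332, ΔT = 3.42/(1−0.100332) = 3.8014 K.
With doubled permafrost-carbon: g' = 0.158332, ΔT' = 3.42/(1−0.158332) = 4.0634 K.
Change = 4.0634 − 3.8014 = 0.26 K.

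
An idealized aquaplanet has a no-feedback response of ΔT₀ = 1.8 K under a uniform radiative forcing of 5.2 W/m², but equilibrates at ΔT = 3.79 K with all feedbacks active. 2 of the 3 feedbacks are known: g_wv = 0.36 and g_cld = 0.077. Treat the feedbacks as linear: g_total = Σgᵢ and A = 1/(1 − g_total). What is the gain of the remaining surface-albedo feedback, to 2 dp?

0.09

Amplification A = ΔT/ΔT₀ = 3.79/1.8 = 2.106.
Total gain g = 1 − 1/A = 1 − 1/2.106 = 0.5252.
Known gains sum to 0.36 + 0.077 = 0.437.
g_alb = 0.5252 − 0.437 = 0.09.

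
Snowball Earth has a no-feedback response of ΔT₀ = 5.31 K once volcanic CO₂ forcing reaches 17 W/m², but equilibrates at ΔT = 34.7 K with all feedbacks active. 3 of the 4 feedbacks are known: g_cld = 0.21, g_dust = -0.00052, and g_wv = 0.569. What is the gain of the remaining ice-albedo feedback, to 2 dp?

Amplification A = ΔT/ΔT₀ = 34.7/5.31 = 6.535.
Total gain g = 1 − 1/A = 1 − 1/6.535 = 0.847.
Known gains sum to 0.21 − 0.00052 + 0.569 = 0.77848.
g_ice = 0.847 − 0.77848 = 0.07.

0.07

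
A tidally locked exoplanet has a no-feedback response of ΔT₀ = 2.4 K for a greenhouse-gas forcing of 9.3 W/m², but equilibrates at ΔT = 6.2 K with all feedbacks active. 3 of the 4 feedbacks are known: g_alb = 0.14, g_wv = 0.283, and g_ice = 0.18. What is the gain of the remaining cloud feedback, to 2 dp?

Amplification A = ΔT/ΔT₀ = 6.2/2.4 = 2.583.
Total gain g = 1 − 1/A = 1 − 1/2.583 = 0.6129.
Known gains sum to 0.14 + 0.283 + 0.18 = 0.603.
g_cld = 0.6129 − 0.603 = 0.01.

0.01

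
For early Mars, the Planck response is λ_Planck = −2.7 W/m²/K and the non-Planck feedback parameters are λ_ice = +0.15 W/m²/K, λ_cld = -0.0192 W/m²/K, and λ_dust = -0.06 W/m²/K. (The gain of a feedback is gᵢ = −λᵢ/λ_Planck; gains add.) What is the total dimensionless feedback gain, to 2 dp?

Convert to gains: g_ice = 0.15/2.7 = 0.05556; g_cld = -0.0192/2.7 = -0.007111; g_dust = -0.06/2.7 = -0.02222.
Total gain g = 0.026229.

0.03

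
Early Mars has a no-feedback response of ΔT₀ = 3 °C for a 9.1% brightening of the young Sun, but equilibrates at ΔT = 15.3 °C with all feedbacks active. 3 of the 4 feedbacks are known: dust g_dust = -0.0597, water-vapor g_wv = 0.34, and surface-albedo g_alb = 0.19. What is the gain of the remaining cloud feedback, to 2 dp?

Amplification A = ΔT/ΔT₀ = 15.3/3 = 5.1.
Total gain g = 1 − 1/A = 1 − 1/5.1 = 0.8039.
Known gains sum to -0.0597 + 0.34 + 0.19 = 0.4703.
g_cld = 0.8039 − 0.4703 = 0.33.

0.33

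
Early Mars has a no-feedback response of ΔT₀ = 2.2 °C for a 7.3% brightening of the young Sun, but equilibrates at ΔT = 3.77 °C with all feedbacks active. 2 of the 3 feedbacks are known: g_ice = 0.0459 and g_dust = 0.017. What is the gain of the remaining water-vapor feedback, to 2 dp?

0.35

Amplification A = ΔT/ΔT₀ = 3.77/2.2 = 1.714.
Total gain g = 1 − 1/A = 1 − 1/1.714 = 0.4166.
Known gains sum to 0.0459 + 0.017 = 0.0629.
g_wv = 0.4166 − 0.0629 = 0.35.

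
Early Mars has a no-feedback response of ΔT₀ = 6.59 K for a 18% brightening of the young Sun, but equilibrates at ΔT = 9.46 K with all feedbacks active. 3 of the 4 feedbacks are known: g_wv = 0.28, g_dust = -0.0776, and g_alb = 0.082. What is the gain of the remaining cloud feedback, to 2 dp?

0.02

Amplification A = ΔT/ΔT₀ = 9.46/6.59 = 1.436.
Total gain g = 1 − 1/A = 1 − 1/1.436 = 0.3036.
Known gains sum to 0.28 − 0.0776 + 0.082 = 0.2844.
g_cld = 0.3036 − 0.2844 = 0.02.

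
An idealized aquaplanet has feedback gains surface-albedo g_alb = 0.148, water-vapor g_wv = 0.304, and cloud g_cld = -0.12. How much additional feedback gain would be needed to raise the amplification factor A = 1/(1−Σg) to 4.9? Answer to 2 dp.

0.46

Current total gain = 0.332.
Target gain for A = 4.9: g* = 1 − 1/4.9 = 0.7959.
Additional gain needed = 0.7959 − 0.332 = 0.46.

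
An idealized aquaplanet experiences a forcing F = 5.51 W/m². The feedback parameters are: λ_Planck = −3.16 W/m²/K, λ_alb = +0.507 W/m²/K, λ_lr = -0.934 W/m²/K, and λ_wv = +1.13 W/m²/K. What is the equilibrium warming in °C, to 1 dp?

Net feedback parameter λ = (−3.16) + (+0.507) + (-0.934) + (+1.13) = -2.457 W/m²/K.
ΔT = −F/λ = −5.51/(-2.457) = 2.2 °C.

2.2 °C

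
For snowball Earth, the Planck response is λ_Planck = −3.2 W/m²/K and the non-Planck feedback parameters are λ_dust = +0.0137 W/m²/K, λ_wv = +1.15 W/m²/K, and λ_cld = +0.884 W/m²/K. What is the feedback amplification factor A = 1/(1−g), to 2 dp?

Convert to gains: g_dust = 0.0137/3.2 = 0.004281; g_wv = 1.15/3.2 = 0.3594; g_cld = 0.884/3.2 = 0.2762.
Total gain g = 0.639881.
A = 1/(1 − 0.639881) = 2.78.

2.78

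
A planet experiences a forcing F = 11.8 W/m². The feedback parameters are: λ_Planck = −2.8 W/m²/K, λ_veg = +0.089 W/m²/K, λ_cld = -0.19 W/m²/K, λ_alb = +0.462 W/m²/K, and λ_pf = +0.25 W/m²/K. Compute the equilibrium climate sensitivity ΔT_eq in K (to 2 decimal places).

Net feedback parameter λ = (−2.8) + (+0.089) + (-0.19) + (+0.462) + (+0.25) = -2.189 W/m²/K.
ΔT = −F/λ = −11.8/(-2.189) = 5.39 K.

5.39 K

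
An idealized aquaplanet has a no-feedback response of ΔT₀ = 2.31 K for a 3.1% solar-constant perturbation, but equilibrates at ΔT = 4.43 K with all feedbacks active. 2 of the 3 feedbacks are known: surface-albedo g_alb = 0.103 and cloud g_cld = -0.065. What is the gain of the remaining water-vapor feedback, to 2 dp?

Amplification A = ΔT/ΔT₀ = 4.43/2.31 = 1.918.
Total gain g = 1 − 1/A = 1 − 1/1.918 = 0.4786.
Known gains sum to 0.103 − 0.065 = 0.038.
g_wv = 0.4786 − 0.038 = 0.44.

0.44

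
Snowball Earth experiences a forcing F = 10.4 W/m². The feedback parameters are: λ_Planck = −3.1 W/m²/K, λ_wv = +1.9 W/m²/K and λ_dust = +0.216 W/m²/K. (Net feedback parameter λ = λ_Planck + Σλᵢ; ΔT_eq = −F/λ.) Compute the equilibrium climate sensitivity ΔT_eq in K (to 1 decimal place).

Net feedback parameter λ = (−3.1) + (+1.9) + (+0.216) = -0.984 W/m²/K.
ΔT = −F/λ = −10.4/(-0.984) = 10.6 K.

10.6 K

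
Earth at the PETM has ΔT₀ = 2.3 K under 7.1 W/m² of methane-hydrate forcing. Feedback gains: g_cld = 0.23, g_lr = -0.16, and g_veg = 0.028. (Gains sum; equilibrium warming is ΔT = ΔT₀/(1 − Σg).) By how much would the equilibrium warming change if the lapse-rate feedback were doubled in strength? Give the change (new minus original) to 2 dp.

-0.38 K

Original: g = 0.098, ΔT = 2.3/(1−0.098) = 2.5499 K.
With doubled lapse-rate: g' = -0.062, ΔT' = 2.3/(1+0.062) = 2.1657 K.
Change = 2.1657 − 2.5499 = -0.38 K.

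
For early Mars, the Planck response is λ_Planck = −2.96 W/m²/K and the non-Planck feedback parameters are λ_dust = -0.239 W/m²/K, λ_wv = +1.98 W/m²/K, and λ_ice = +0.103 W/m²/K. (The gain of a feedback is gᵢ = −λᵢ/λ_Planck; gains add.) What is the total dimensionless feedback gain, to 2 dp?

Convert to gains: g_dust = -0.239/2.96 = -0.08074; g_wv = 1.98/2.96 = 0.6689; g_ice = 0.103/2.96 = 0.0348.
Total gain g = 0.62296.

0.62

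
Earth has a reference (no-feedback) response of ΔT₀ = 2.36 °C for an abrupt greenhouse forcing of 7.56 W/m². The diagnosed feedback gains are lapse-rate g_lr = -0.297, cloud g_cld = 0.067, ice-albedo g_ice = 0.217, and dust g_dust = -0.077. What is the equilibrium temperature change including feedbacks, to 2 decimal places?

2.17 °C

Total gain g = -0.297 + 0.067 + 0.217 − 0.077 = -0.09.
Amplification A = 1/(1 + 0.09) = 0.9174.
ΔT = 2.36 × 0.9174 = 2.17 °C.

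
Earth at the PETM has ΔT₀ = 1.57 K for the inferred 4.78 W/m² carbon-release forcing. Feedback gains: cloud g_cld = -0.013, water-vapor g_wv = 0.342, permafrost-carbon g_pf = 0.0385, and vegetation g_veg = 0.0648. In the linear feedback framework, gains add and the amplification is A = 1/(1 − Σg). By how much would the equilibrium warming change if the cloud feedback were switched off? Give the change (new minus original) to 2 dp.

Original: g = 0.4323, ΔT = 1.57/(1−0.4323) = 2.7655 K.
Without cloud: g' = 0.4453, ΔT' = 1.57/(1−0.4453) = 2.8304 K.
Change = 2.8304 − 2.7655 = 0.06 K.

0.06 K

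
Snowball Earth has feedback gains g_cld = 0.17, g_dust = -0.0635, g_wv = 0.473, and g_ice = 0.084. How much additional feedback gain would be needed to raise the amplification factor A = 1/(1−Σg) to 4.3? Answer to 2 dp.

0.10

Current total gain = 0.6635.
Target gain for A = 4.3: g* = 1 − 1/4.3 = 0.7674.
Additional gain needed = 0.7674 − 0.6635 = 0.10.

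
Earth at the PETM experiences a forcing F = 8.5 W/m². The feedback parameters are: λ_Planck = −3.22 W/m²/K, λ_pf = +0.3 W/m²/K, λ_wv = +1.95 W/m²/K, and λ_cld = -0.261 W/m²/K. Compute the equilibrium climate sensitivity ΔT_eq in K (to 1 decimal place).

Net feedback parameter λ = (−3.22) + (+0.3) + (+1.95) + (-0.261) = -1.231 W/m²/K.
ΔT = −F/λ = −8.5/(-1.231) = 6.9 K.

6.9 K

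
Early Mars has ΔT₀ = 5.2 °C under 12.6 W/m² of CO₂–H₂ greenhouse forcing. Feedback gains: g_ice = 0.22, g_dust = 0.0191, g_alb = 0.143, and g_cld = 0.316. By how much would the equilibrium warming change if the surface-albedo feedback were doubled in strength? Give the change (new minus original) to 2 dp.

15.50 °C

Original: g = 0.6981, ΔT = 5.2/(1−0.6981) = 17.2242 °C.
With doubled surface-albedo: g' = 0.8411, ΔT' = 5.2/(1−0.8411) = 32.7250 °C.
Change = 32.7250 − 17.2242 = 15.50 °C.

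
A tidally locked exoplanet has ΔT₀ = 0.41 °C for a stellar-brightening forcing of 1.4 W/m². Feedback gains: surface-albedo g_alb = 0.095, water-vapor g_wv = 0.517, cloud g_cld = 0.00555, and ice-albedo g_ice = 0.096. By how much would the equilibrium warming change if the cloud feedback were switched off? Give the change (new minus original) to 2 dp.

Original: g = 0.71355, ΔT = 0.41/(1−0.71355) = 1.4313 °C.
Without cloud: g' = 0.708, ΔT' = 0.41/(1−0.708) = 1.4041 °C.
Change = 1.4041 − 1.4313 = -0.03 °C.

-0.03 °C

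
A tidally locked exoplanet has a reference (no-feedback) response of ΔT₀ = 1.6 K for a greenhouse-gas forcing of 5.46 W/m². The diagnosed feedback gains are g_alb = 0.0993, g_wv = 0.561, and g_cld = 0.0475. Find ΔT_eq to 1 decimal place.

Total gain g = 0.0993 + 0.561 + 0.0475 = 0.7078.
Amplification A = 1/(1 − 0.7078) = 3.422.
ΔT = 1.6 × 3.422 = 5.5 K.

5.5 K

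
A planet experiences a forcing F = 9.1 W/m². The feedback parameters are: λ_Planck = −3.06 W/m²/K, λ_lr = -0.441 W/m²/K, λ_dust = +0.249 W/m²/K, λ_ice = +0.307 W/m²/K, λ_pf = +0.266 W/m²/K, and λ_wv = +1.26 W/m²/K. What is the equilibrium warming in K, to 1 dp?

6.4 K

Net feedback parameter λ = (−3.06) + (-0.441) + (+0.249) + (+0.307) + (+0.266) + (+1.26) = -1.419 W/m²/K.
ΔT = −F/λ = −9.1/(-1.419) = 6.4 K.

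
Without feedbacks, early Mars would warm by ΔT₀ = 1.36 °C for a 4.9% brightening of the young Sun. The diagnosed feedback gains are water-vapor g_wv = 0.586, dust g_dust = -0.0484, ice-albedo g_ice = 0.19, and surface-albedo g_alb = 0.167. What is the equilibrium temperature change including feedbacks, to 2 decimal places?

12.90 °C

Total gain g = 0.586 − 0.0484 + 0.19 + 0.167 = 0.8946.
Amplification A = 1/(1 − 0.8946) = 9.488.
ΔT = 1.36 × 9.488 = 12.90 °C.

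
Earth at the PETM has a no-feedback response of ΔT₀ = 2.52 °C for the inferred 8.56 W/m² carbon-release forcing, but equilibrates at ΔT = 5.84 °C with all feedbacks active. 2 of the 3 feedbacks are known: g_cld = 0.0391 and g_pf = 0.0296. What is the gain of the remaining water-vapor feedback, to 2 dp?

0.50

Amplification A = ΔT/ΔT₀ = 5.84/2.52 = 2.317.
Total gain g = 1 − 1/A = 1 − 1/2.317 = 0.5684.
Known gains sum to 0.0391 + 0.0296 = 0.0687.
g_wv = 0.5684 − 0.0687 = 0.50.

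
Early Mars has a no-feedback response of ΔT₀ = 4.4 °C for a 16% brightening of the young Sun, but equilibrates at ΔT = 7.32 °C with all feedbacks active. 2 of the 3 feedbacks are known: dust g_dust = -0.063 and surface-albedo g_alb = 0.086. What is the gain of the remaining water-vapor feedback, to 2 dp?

Amplification A = ΔT/ΔT₀ = 7.32/4.4 = 1.664.
Total gain g = 1 − 1/A = 1 − 1/1.664 = 0.399.
Known gains sum to -0.063 + 0.086 = 0.023.
g_wv = 0.399 − 0.023 = 0.38.

0.38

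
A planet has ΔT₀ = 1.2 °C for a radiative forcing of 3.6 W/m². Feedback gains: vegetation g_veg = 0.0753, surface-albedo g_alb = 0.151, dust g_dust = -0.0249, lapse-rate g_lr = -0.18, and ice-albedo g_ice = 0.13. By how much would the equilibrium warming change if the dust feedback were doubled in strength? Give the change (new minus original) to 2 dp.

-0.04 °C

Original: g = 0.1514, ΔT = 1.2/(1−0.1514) = 1.4141 °C.
With doubled dust: g' = 0.1265, ΔT' = 1.2/(1−0.1265) = 1.3738 °C.
Change = 1.3738 − 1.4141 = -0.04 °C.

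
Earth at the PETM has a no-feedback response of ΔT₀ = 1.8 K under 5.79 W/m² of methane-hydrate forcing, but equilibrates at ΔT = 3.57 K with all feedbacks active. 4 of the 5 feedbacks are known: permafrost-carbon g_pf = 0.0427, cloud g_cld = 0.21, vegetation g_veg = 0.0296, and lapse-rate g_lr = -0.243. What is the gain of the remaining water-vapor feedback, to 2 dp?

0.46

Amplification A = ΔT/ΔT₀ = 3.57/1.8 = 1.983.
Total gain g = 1 − 1/A = 1 − 1/1.983 = 0.4957.
Known gains sum to 0.0427 + 0.21 + 0.0296 − 0.243 = 0.0393.
g_wv = 0.4957 − 0.0393 = 0.46.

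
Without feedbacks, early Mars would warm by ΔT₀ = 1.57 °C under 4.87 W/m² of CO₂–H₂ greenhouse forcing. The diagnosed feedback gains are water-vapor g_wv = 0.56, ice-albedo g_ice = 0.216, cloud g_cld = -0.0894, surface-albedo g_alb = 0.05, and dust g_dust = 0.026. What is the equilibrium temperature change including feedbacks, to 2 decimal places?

6.61 °C

Total gain g = 0.56 + 0.216 − 0.0894 + 0.05 + 0.026 = 0.7626.
Amplification A = 1/(1 − 0.7626) = 4.212.
ΔT = 1.57 × 4.212 = 6.61 °C.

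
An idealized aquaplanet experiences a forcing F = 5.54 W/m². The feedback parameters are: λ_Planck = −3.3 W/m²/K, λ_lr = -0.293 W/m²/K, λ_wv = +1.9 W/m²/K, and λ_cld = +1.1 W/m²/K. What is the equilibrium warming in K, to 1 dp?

Net feedback parameter λ = (−3.3) + (-0.293) + (+1.9) + (+1.1) = -0.593 W/m²/K.
ΔT = −F/λ = −5.54/(-0.593) = 9.3 K.

9.3 K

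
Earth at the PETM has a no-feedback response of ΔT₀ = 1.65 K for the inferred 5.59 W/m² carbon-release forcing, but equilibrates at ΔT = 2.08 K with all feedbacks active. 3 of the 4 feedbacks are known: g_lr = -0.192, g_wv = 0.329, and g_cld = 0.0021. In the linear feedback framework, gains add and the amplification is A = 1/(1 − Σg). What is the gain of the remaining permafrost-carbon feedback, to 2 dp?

0.07

Amplification A = ΔT/ΔT₀ = 2.08/1.65 = 1.261.
Total gain g = 1 − 1/A = 1 − 1/1.261 = 0.207.
Known gains sum to -0.192 + 0.329 + 0.0021 = 0.1391.
g_pf = 0.207 − 0.1391 = 0.07.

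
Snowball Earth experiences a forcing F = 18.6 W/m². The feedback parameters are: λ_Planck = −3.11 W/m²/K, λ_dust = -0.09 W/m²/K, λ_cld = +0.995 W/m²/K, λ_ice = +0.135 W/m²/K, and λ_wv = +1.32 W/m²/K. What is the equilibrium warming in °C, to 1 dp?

24.8 °C

Net feedback parameter λ = (−3.11) + (-0.09) + (+0.995) + (+0.135) + (+1.32) = -0.75 W/m²/K.
ΔT = −F/λ = −18.6/(-0.75) = 24.8 °C.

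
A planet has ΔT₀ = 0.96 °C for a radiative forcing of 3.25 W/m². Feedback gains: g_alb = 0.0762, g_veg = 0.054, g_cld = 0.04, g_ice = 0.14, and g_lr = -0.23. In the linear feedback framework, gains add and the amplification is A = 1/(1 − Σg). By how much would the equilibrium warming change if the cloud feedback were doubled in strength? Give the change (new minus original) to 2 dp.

Original: g = 0.0802, ΔT = 0.96/(1−0.0802) = 1.0437 °C.
With doubled cloud: g' = 0.1202, ΔT' = 0.96/(1−0.1202) = 1.0912 °C.
Change = 1.0912 − 1.0437 = 0.05 °C.

0.05 °C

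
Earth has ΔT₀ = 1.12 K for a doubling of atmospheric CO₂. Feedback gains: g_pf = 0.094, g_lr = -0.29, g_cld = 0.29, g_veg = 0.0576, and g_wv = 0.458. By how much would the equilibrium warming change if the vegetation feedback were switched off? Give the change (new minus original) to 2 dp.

-0.37 K

Original: g = 0.6096, ΔT = 1.12/(1−0.6096) = 2.8689 K.
Without vegetation: g' = 0.552, ΔT' = 1.12/(1−0.552) = 2.5000 K.
Change = 2.5000 − 2.8689 = -0.37 K.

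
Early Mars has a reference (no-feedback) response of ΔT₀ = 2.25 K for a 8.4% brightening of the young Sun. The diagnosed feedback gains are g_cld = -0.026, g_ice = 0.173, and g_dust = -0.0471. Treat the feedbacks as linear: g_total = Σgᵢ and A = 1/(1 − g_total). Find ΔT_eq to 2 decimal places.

2.50 K

Total gain g = -0.026 + 0.173 − 0.0471 = 0.0999.
Amplification A = 1/(1 − 0.0999) = 1.111.
ΔT = 2.25 × 1.111 = 2.50 K.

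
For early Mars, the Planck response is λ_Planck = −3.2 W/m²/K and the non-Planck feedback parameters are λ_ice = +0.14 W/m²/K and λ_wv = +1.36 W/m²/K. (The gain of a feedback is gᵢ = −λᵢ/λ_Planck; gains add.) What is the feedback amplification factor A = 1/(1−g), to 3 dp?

Convert to gains: g_ice = 0.14/3.2 = 0.04375; g_wv = 1.36/3.2 = 0.425.
Total gain g = 0.46875.
A = 1/(1 − 0.46875) = 1.882.

1.882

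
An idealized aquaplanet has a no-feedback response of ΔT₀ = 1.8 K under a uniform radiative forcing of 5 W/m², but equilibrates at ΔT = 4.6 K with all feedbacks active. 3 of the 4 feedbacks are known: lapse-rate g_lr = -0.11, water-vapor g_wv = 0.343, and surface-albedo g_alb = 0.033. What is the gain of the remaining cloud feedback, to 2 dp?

0.34

Amplification A = ΔT/ΔT₀ = 4.6/1.8 = 2.556.
Total gain g = 1 − 1/A = 1 − 1/2.556 = 0.6088.
Known gains sum to -0.11 + 0.343 + 0.033 = 0.266.
g_cld = 0.6088 − 0.266 = 0.34.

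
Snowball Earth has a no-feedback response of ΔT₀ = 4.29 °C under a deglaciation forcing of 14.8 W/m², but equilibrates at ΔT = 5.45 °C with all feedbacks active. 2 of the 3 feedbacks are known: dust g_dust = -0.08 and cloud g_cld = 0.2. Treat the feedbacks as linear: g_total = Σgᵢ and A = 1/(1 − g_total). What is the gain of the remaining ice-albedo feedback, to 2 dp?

0.09

Amplification A = ΔT/ΔT₀ = 5.45/4.29 = 1.27.
Total gain g = 1 − 1/A = 1 − 1/1.27 = 0.2126.
Known gains sum to -0.08 + 0.2 = 0.12.
g_ice = 0.2126 − 0.12 = 0.09.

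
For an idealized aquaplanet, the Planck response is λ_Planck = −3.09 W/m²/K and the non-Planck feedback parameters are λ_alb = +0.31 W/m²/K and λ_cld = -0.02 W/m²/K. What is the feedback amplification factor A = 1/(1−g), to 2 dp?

Convert to gains: g_alb = 0.31/3.09 = 0.1003; g_cld = -0.02/3.09 = -0.006472.
Total gain g = 0.093828.
A = 1/(1 − 0.093828) = 1.10.

1.10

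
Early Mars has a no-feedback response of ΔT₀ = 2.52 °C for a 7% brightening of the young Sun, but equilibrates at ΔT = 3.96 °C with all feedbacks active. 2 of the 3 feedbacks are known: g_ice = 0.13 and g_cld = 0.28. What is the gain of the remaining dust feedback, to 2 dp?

Amplification A = ΔT/ΔT₀ = 3.96/2.52 = 1.571.
Total gain g = 1 − 1/A = 1 − 1/1.571 = 0.3635.
Known gains sum to 0.13 + 0.28 = 0.41.
g_dust = 0.3635 − 0.41 = -0.05.

-0.05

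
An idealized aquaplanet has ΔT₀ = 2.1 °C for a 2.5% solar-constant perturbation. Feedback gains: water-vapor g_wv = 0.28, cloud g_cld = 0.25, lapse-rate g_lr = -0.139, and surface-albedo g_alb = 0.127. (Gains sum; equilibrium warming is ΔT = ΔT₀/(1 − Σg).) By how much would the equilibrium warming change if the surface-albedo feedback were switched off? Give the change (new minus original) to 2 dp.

-0.91 °C

Original: g = 0.518, ΔT = 2.1/(1−0.518) = 4.3568 °C.
Without surface-albedo: g' = 0.391, ΔT' = 2.1/(1−0.391) = 3.4483 °C.
Change = 3.4483 − 4.3568 = -0.91 °C.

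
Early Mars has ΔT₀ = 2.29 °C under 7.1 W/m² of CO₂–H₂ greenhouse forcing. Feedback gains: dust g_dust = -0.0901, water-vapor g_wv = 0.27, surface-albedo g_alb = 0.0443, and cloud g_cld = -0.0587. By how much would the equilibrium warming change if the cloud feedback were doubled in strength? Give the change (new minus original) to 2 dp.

Original: g = 0.1655, ΔT = 2.29/(1−0.1655) = 2.7442 °C.
With doubled cloud: g' = 0.1068, ΔT' = 2.29/(1−0.1068) = 2.5638 °C.
Change = 2.5638 − 2.7442 = -0.18 °C.

-0.18 °C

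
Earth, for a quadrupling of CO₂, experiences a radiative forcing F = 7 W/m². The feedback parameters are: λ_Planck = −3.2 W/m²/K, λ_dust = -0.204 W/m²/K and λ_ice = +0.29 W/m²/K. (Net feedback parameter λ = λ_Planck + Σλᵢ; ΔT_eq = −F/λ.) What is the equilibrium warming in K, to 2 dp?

2.25 K

Net feedback parameter λ = (−3.2) + (-0.204) + (+0.29) = -3.114 W/m²/K.
ΔT = −F/λ = −7/(-3.114) = 2.25 K.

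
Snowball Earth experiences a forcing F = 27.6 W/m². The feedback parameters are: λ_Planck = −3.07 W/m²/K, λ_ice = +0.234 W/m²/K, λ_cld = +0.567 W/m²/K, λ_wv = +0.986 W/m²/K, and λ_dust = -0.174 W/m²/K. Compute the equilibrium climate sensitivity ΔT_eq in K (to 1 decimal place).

18.9 K

Net feedback parameter λ = (−3.07) + (+0.234) + (+0.567) + (+0.986) + (-0.174) = -1.457 W/m²/K.
ΔT = −F/λ = −27.6/(-1.457) = 18.9 K.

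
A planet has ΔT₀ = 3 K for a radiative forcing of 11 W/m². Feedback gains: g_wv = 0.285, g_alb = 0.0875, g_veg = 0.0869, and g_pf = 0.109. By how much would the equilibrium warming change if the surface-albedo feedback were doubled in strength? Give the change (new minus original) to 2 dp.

1.77 K

Original: g = 0.5684, ΔT = 3/(1−0.5684) = 6.9509 K.
With doubled surface-albedo: g' = 0.6559, ΔT' = 3/(1−0.6559) = 8.7184 K.
Change = 8.7184 − 6.9509 = 1.77 K.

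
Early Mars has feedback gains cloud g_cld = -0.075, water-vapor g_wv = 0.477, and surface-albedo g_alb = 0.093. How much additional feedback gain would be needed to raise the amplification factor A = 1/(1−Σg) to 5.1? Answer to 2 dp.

Current total gain = 0.495.
Target gain for A = 5.1: g* = 1 − 1/5.1 = 0.8039.
Additional gain needed = 0.8039 − 0.495 = 0.31.

0.31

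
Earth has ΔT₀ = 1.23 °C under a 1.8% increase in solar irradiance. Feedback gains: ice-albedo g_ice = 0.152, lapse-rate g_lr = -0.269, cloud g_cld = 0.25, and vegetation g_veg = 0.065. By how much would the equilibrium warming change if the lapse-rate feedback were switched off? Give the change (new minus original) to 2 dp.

Original: g = 0.198, ΔT = 1.23/(1−0.198) = 1.5337 °C.
Without lapse-rate: g' = 0.467, ΔT' = 1.23/(1−0.467) = 2.3077 °C.
Change = 2.3077 − 1.5337 = 0.77 °C.

0.77 °C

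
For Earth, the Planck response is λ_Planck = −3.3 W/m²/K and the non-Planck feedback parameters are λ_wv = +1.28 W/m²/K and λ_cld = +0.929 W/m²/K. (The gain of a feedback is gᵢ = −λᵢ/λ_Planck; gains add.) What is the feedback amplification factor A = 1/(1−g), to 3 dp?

Convert to gains: g_wv = 1.28/3.3 = 0.3879; g_cld = 0.929/3.3 = 0.2815.
Total gain g = 0.6694.
A = 1/(1 − 0.6694) = 3.025.

3.025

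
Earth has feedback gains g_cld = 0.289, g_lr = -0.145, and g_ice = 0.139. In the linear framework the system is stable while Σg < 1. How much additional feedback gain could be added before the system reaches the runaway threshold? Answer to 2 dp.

Current total gain = 0.289 − 0.145 + 0.139 = 0.283.
Margin to runaway = 1 − 0.283 = 0.72.

0.72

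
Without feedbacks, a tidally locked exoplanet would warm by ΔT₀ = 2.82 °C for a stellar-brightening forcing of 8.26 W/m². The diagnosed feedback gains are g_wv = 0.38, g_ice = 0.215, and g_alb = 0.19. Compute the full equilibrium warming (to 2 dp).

Total gain g = 0.38 + 0.215 + 0.19 = 0.785.
Amplification A = 1/(1 − 0.785) = 4.651.
ΔT = 2.82 × 4.651 = 13.12 °C.

13.12 °C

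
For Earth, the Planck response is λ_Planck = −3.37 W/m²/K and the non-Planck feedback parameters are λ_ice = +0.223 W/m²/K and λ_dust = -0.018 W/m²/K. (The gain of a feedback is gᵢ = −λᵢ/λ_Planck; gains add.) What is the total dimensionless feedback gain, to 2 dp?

0.06

Convert to gains: g_ice = 0.223/3.37 = 0.06617; g_dust = -0.018/3.37 = -0.005341.
Total gain g = 0.060829.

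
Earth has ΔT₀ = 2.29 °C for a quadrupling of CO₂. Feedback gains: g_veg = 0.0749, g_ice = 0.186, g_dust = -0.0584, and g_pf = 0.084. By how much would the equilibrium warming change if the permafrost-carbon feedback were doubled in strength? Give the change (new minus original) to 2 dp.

Original: g = 0.2865, ΔT = 2.29/(1−0.2865) = 3.2095 °C.
With doubled permafrost-carbon: g' = 0.3705, ΔT' = 2.29/(1−0.3705) = 3.6378 °C.
Change = 3.6378 − 3.2095 = 0.43 °C.

0.43 °C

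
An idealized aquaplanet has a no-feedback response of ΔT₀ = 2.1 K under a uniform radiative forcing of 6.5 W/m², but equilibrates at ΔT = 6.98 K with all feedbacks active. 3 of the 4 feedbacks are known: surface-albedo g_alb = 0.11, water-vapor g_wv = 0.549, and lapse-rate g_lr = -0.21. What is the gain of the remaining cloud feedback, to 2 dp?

Amplification A = ΔT/ΔT₀ = 6.98/2.1 = 3.324.
Total gain g = 1 − 1/A = 1 − 1/3.324 = 0.6992.
Known gains sum to 0.11 + 0.549 − 0.21 = 0.449.
g_cld = 0.6992 − 0.449 = 0.25.

0.25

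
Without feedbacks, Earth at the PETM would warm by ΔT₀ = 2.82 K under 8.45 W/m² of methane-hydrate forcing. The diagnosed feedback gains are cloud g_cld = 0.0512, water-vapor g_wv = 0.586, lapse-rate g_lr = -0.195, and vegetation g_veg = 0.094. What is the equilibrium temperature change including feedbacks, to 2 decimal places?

Total gain g = 0.0512 + 0.586 − 0.195 + 0.094 = 0.5362.
Amplification A = 1/(1 − 0.5362) = 2.156.
ΔT = 2.82 × 2.156 = 6.08 K.

6.08 K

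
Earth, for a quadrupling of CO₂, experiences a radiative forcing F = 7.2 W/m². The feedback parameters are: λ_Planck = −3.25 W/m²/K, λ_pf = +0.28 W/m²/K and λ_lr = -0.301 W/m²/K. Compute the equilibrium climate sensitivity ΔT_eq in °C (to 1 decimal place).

2.2 °C

Net feedback parameter λ = (−3.25) + (+0.28) + (-0.301) = -3.271 W/m²/K.
ΔT = −F/λ = −7.2/(-3.271) = 2.2 °C.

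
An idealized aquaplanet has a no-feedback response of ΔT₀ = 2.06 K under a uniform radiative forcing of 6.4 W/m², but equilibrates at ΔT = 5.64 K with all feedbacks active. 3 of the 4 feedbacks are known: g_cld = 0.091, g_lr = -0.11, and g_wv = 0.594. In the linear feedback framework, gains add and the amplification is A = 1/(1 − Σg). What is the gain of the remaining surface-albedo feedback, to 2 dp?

0.06

Amplification A = ΔT/ΔT₀ = 5.64/2.06 = 2.738.
Total gain g = 1 − 1/A = 1 − 1/2.738 = 0.6348.
Known gains sum to 0.091 − 0.11 + 0.594 = 0.575.
g_alb = 0.6348 − 0.575 = 0.06.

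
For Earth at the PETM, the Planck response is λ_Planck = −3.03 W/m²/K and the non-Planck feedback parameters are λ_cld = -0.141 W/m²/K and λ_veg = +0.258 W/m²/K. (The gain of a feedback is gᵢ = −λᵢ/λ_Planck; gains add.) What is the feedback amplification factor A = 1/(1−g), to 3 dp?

1.040

Convert to gains: g_cld = -0.141/3.03 = -0.04653; g_veg = 0.258/3.03 = 0.08515.
Total gain g = 0.03862.
A = 1/(1 − 0.03862) = 1.040.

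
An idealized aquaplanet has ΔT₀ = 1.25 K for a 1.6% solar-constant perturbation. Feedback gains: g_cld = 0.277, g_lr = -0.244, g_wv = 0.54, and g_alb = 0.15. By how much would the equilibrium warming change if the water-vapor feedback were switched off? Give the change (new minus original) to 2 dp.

Original: g = 0.723, ΔT = 1.25/(1−0.723) = 4.5126 K.
Without water-vapor: g' = 0.183, ΔT' = 1.25/(1−0.183) = 1.5300 K.
Change = 1.5300 − 4.5126 = -2.98 K.

-2.98 K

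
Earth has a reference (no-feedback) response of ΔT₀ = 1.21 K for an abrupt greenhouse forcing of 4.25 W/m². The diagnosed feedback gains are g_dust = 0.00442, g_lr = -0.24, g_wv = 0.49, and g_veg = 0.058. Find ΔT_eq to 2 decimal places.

Total gain g = 0.00442 − 0.24 + 0.49 + 0.058 = 0.31242.
Amplification A = 1/(1 − 0.31242) = 1.454.
ΔT = 1.21 × 1.454 = 1.76 K.

1.76 K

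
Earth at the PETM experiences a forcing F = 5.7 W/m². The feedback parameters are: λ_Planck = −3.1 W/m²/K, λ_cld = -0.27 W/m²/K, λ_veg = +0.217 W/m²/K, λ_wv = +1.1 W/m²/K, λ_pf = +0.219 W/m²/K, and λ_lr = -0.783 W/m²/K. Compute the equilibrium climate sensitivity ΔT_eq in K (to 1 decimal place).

2.2 K

Net feedback parameter λ = (−3.1) + (-0.27) + (+0.217) + (+1.1) + (+0.219) + (-0.783) = -2.617 W/m²/K.
ΔT = −F/λ = −5.7/(-2.617) = 2.2 K.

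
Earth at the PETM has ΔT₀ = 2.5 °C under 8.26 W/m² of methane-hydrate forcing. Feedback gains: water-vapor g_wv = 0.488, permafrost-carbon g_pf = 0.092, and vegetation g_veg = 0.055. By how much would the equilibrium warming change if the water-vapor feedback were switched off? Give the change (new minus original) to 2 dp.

Original: g = 0.635, ΔT = 2.5/(1−0.635) = 6.8493 °C.
Without water-vapor: g' = 0.147, ΔT' = 2.5/(1−0.147) = 2.9308 °C.
Change = 2.9308 − 6.8493 = -3.92 °C.

-3.92 °C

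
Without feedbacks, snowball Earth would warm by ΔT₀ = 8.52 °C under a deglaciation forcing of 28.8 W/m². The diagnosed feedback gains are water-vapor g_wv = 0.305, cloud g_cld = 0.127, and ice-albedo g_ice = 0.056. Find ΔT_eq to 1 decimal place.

Total gain g = 0.305 + 0.127 + 0.056 = 0.488.
Amplification A = 1/(1 − 0.488) = 1.953.
ΔT = 8.52 × 1.953 = 16.6 °C.

16.6 °C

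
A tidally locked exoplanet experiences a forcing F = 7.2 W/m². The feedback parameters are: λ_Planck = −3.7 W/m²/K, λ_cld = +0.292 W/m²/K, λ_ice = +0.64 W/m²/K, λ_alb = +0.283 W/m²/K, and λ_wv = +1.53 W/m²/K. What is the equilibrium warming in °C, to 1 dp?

7.5 °C

Net feedback parameter λ = (−3.7) + (+0.292) + (+0.64) + (+0.283) + (+1.53) = -0.955 W/m²/K.
ΔT = −F/λ = −7.2/(-0.955) = 7.5 °C.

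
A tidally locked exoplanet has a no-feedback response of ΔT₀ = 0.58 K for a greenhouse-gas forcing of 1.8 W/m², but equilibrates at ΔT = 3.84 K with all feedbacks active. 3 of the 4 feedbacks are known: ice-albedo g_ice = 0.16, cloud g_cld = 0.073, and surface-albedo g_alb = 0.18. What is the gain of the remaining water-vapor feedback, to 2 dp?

0.44

Amplification A = ΔT/ΔT₀ = 3.84/0.58 = 6.621.
Total gain g = 1 − 1/A = 1 − 1/6.621 = 0.849.
Known gains sum to 0.16 + 0.073 + 0.18 = 0.413.
g_wv = 0.849 − 0.413 = 0.44.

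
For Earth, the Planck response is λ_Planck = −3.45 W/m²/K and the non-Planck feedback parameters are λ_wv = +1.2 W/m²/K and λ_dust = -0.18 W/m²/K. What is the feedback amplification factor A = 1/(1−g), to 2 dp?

Convert to gains: g_wv = 1.2/3.45 = 0.3478; g_dust = -0.18/3.45 = -0.05217.
Total gain g = 0.29563.
A = 1/(1 − 0.29563) = 1.42.

1.42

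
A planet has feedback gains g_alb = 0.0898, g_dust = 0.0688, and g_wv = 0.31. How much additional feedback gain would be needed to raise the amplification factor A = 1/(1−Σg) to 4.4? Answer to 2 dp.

Current total gain = 0.4686.
Target gain for A = 4.4: g* = 1 − 1/4.4 = 0.7727.
Additional gain needed = 0.7727 − 0.4686 = 0.30.

0.30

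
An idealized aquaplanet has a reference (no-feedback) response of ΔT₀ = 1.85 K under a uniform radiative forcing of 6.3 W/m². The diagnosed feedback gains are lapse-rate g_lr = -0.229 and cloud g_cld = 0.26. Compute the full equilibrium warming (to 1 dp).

Total gain g = -0.229 + 0.26 = 0.031.
Amplification A = 1/(1 − 0.031) = 1.032.
ΔT = 1.85 × 1.032 = 1.9 K.

1.9 K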